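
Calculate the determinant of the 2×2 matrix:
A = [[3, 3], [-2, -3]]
-3

For A = [[a, b], [c, d]], det(A) = a*d - b*c.
det(A) = (3)*(-3) - (3)*(-2) = -9 - -6 = -3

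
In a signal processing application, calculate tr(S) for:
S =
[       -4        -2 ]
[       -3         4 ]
tr(S) = -4 + 4 = 0

The trace of a square matrix is the sum of its diagonal entries.
Diagonal entries of S: S[0][0] = -4, S[1][1] = 4.
tr(S) = -4 + 4 = 0.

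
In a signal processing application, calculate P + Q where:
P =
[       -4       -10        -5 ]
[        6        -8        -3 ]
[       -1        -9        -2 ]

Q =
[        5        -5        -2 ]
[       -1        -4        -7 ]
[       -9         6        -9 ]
P + Q =
[        1       -15        -7 ]
[        5       -12       -10 ]
[      -10        -3       -11 ]

Matrix addition is elementwise: (P+Q)[i][j] = P[i][j] + Q[i][j].
  (P+Q)[0][0] = (-4) + (5) = 1
  (P+Q)[0][1] = (-10) + (-5) = -15
  (P+Q)[0][2] = (-5) + (-2) = -7
  (P+Q)[1][0] = (6) + (-1) = 5
  (P+Q)[1][1] = (-8) + (-4) = -12
  (P+Q)[1][2] = (-3) + (-7) = -10
  (P+Q)[2][0] = (-1) + (-9) = -10
  (P+Q)[2][1] = (-9) + (6) = -3
  (P+Q)[2][2] = (-2) + (-9) = -11
P + Q =
[        1       -15        -7 ]
[        5       -12       -10 ]
[      -10        -3       -11 ]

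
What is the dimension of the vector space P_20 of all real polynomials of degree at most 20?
Dimension = 21

A polynomial of degree at most 20 can be written as a₀ + a₁x + a₂x² + … + a_20x^20, with 21 free coefficients a₀, …, a_20.
The set {1, x, x², …, x^20} is a basis: it spans P_20 (every such polynomial is a linear combination of these) and is linearly independent (a polynomial is zero iff all its coefficients are zero).
Therefore dim(P_20) = 20 + 1 = 21.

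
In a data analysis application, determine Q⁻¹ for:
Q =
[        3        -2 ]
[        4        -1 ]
det(Q) = 5
Q⁻¹ =
[     -1/5       2/5 ]
[     -4/5       3/5 ]

For a 2×2 matrix Q = [[a, b], [c, d]] with det(Q) ≠ 0, Q⁻¹ = (1/det(Q)) * [[d, -b], [-c, a]].
det(Q) = (3)*(-1) - (-2)*(4) = -3 + 8 = 5.
Q⁻¹ = (1/5) * [[-1, 2], [-4, 3]].
Dividing each entry by 5 and reducing:
Q⁻¹ =
[     -1/5       2/5 ]
[     -4/5       3/5 ]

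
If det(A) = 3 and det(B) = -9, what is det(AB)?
-27

Use the multiplicative property of determinants: det(AB) = det(A)*det(B).
det(AB) = (3)*(-9) = -27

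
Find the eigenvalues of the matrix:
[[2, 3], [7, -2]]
λ = -5 and λ = 5

Characteristic equation: det(A - λI) = 0
λ² - (trace)λ + (det) = 0
λ² - (0)λ + (-25) = 0
λ² - 0λ - 25 = 0
Solving: λ = -5, 5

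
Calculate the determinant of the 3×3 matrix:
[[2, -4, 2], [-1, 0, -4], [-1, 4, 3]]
-4

Expansion along first row:
det = 2·det([[0,-4],[4,3]]) - -4·det([[-1,-4],[-1,3]]) + 2·det([[-1,0],[-1,4]])
    = 2·(0·3 - -4·4) - -4·(-1·3 - -4·-1) + 2·(-1·4 - 0·-1)
    = 2·16 - -4·-7 + 2·-4
    = 32 + -28 + -8 = -4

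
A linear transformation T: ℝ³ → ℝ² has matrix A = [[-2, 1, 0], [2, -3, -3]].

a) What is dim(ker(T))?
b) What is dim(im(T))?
dim(ker) = 1, dim(im) = 2

The two rows are not scalar multiples of one another (no single k satisfies row 2 = k × row 1), so they are linearly independent.
Thus rank(A) = 2.
dim(im(T)) = rank(A) = 2.
By the rank-nullity theorem applied to T: ℝ³ → ℝ², rank(A) + nullity(A) = 3 (the domain dimension), so dim(ker(T)) = 3 - 2 = 1.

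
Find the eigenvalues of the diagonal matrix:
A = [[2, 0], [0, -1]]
λ₁ = 2, λ₂ = -1

The characteristic polynomial of A is det(A - λI) = (2 - λ)(-1 - λ) = 0.
The roots are λ = 2 and λ = -1, so the eigenvalues are the diagonal entries.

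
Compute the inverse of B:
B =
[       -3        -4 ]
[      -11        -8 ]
det(B) = -20
B⁻¹ =
[      2/5      -1/5 ]
[   -11/20      3/20 ]

For a 2×2 matrix B = [[a, b], [c, d]] with det(B) ≠ 0, B⁻¹ = (1/det(B)) * [[d, -b], [-c, a]].
det(B) = (-3)*(-8) - (-4)*(-11) = 24 - 44 = -20.
B⁻¹ = (1/-20) * [[-8, 4], [11, -3]].
Dividing each entry by -20 and reducing:
B⁻¹ =
[      2/5      -1/5 ]
[   -11/20      3/20 ]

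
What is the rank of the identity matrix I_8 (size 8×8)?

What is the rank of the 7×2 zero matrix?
rank(I_8) = 8, rank(0) = 0

The identity I_8 has 8 columns that are the standard basis vectors e_1, …, e_8. These are linearly independent, so all 8 columns are pivots and rank(I_8) = 8.
The 7×2 zero matrix has every entry zero, so every row is the zero row and there are no pivots; rank(0) = 0.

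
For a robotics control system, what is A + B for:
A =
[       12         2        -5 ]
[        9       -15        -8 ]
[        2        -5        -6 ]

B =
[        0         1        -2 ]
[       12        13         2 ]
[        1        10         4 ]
A + B =
[       12         3        -7 ]
[       21        -2        -6 ]
[        3         5        -2 ]

Matrix addition is elementwise: (A+B)[i][j] = A[i][j] + B[i][j].
  (A+B)[0][0] = (12) + (0) = 12
  (A+B)[0][1] = (2) + (1) = 3
  (A+B)[0][2] = (-5) + (-2) = -7
  (A+B)[1][0] = (9) + (12) = 21
  (A+B)[1][1] = (-15) + (13) = -2
  (A+B)[1][2] = (-8) + (2) = -6
  (A+B)[2][0] = (2) + (1) = 3
  (A+B)[2][1] = (-5) + (10) = 5
  (A+B)[2][2] = (-6) + (4) = -2
A + B =
[       12         3        -7 ]
[       21        -2        -6 ]
[        3         5        -2 ]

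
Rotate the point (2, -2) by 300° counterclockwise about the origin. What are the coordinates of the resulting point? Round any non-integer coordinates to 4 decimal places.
(-0.7321, -2.7321)

Rotation matrix R(θ) = [[cos θ, -sin θ], [sin θ, cos θ]]; for θ = 300°:
R = [[1/2, √3/2], [-√3/2, 1/2]]
Result: R × [2, -2]ᵀ = [1/2·2 + (√3/2)·-2, -√3/2·2 + (1/2)·-2]ᵀ = (-0.7321, -2.7321)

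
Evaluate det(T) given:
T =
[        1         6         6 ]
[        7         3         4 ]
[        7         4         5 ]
det(T) = -1

Expand along row 0 (cofactor expansion): det(T) = a*(e*i - f*h) - b*(d*i - f*g) + c*(d*h - e*g), where the 3×3 is [[a, b, c], [d, e, f], [g, h, i]].
Minor M_00 = (3)*(5) - (4)*(4) = 15 - 16 = -1.
Minor M_01 = (7)*(5) - (4)*(7) = 35 - 28 = 7.
Minor M_02 = (7)*(4) - (3)*(7) = 28 - 21 = 7.
det(T) = (1)*(-1) - (6)*(7) + (6)*(7) = -1 - 42 + 42 = -1.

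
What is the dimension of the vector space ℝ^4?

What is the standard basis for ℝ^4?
Dimension = 4; standard basis = {e_1, e_2, e_3, e_4}

ℝ^4 is the space of 4-tuples of real numbers; its dimension is 4.
The standard basis consists of 4 vectors: e_1, e_2, e_3, e_4, where e_i is the vector with 1 in position i and 0 elsewhere.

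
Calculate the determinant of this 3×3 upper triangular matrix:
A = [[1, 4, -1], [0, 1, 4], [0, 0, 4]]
4

The determinant of a triangular matrix is the product of its diagonal entries (the off-diagonal entries above the diagonal do not affect it).
det(A) = (1) * (1) * (4) = 4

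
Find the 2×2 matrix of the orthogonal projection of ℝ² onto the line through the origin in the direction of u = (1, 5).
[[1/26, 5/26], [5/26, 25/26]]

The orthogonal projection onto the line spanned by a nonzero vector u = (a, b) has matrix P = (u uᵀ) / (uᵀ u) = (1/(a² + b²)) · [[a², ab], [ab, b²]].
Here u = (1, 5), so a² + b² = 1 + 25 = 26.
P = (1/26) · [[1, 5], [5, 25]] = [[1/26, 5/26], [5/26, 25/26]].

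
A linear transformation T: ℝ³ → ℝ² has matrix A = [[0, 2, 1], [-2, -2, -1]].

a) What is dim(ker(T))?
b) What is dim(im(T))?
dim(ker) = 1, dim(im) = 2

The two rows are not scalar multiples of one another (no single k satisfies row 2 = k × row 1), so they are linearly independent.
Thus rank(A) = 2.
dim(im(T)) = rank(A) = 2.
By the rank-nullity theorem applied to T: ℝ³ → ℝ², rank(A) + nullity(A) = 3 (the domain dimension), so dim(ker(T)) = 3 - 2 = 1.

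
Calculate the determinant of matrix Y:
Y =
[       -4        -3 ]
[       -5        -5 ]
det(Y) = 5

For a 2×2 matrix [[a, b], [c, d]], det = a*d - b*c.
det(Y) = (-4)*(-5) - (-3)*(-5) = 20 - 15 = 5.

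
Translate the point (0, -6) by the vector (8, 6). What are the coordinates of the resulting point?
(8, 0)

Translation by (8, 6):
x' = 0 + 8 = 8
y' = -6 + 6 = 0
Homogeneous matrix: [[1, 0, 8], [0, 1, 6], [0, 0, 1]]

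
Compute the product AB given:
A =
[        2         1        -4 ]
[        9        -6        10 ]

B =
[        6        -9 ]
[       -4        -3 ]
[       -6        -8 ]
AB =
[       32        11 ]
[       18      -143 ]

Matrix multiplication: (AB)[i][j] = sum over k of A[i][k] * B[k][j].
  (AB)[0][0] = (2)*(6) + (1)*(-4) + (-4)*(-6) = 32
  (AB)[0][1] = (2)*(-9) + (1)*(-3) + (-4)*(-8) = 11
  (AB)[1][0] = (9)*(6) + (-6)*(-4) + (10)*(-6) = 18
  (AB)[1][1] = (9)*(-9) + (-6)*(-3) + (10)*(-8) = -143
AB =
[       32        11 ]
[       18      -143 ]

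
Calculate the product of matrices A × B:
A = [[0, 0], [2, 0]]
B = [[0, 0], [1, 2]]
[[0, 0], [0, 0]]

Matrix multiplication:
C[0][0] = 0×0 + 0×1 = 0
C[0][1] = 0×0 + 0×2 = 0
C[1][0] = 2×0 + 0×1 = 0
C[1][1] = 2×0 + 0×2 = 0
Result: [[0, 0], [0, 0]]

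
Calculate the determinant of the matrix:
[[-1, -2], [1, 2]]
0

For a 2×2 matrix [[a, b], [c, d]], det = ad - bc
det = (-1)(2) - (-2)(1) = -2 - -2 = 0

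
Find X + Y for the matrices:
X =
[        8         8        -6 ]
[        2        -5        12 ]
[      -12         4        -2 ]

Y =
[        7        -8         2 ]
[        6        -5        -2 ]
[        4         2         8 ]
X + Y =
[       15         0        -4 ]
[        8       -10        10 ]
[       -8         6         6 ]

Matrix addition is elementwise: (X+Y)[i][j] = X[i][j] + Y[i][j].
  (X+Y)[0][0] = (8) + (7) = 15
  (X+Y)[0][1] = (8) + (-8) = 0
  (X+Y)[0][2] = (-6) + (2) = -4
  (X+Y)[1][0] = (2) + (6) = 8
  (X+Y)[1][1] = (-5) + (-5) = -10
  (X+Y)[1][2] = (12) + (-2) = 10
  (X+Y)[2][0] = (-12) + (4) = -8
  (X+Y)[2][1] = (4) + (2) = 6
  (X+Y)[2][2] = (-2) + (8) = 6
X + Y =
[       15         0        -4 ]
[        8       -10        10 ]
[       -8         6         6 ]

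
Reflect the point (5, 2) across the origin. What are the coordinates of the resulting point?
(-5, -2)

Reflection across origin: (5, 2) → (-5, -2)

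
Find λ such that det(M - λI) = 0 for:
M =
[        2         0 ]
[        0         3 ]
λ = 2, 3

Solve det(M - λI) = 0. For a 2×2 matrix the characteristic equation is λ² - (trace)λ + det = 0.
trace(M) = a + d = 2 + 3 = 5.
det(M) = a*d - b*c = (2)*(3) - (0)*(0) = 6 - 0 = 6.
Characteristic equation: λ² - (5)λ + (6) = 0.
Discriminant = (5)² - 4*(6) = 25 - 24 = 1.
λ = (5 ± √1) / 2 = (5 ± 1) / 2 = 2, 3.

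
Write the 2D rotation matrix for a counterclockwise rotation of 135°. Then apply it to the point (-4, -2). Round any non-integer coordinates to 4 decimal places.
R = [[-√2/2, -√2/2], [√2/2, -√2/2]]; R·(-4, -2) = (4.2426, -1.4142)

Rotation matrix formula: R(θ) = [[cos θ, -sin θ], [sin θ, cos θ]]
For θ = 135°:
cos(135°) = -√2/2
sin(135°) = √2/2
R = [[-√2/2, -√2/2], [√2/2, -√2/2]]
Apply to (-4, -2): [-√2/2·-4 + (-√2/2)·-2, √2/2·-4 + -√2/2·-2] = (4.2426, -1.4142)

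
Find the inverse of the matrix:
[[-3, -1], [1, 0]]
[[0, 1], [-1, -3]]

For [[a,b],[c,d]], inverse = (1/det)·[[d,-b],[-c,a]]
det = -3·0 - -1·1 = 1
Inverse = (1/1)·[[0, 1], [-1, -3]]
        = [[0, 1], [-1, -3]]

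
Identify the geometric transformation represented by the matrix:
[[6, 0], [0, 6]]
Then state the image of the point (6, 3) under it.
uniform scaling by factor 6; image of (6, 3) is (36, 18)

This is a diagonal matrix with equal entries 6, so it scales both axes by the same factor 6.
The matrix [[6, 0], [0, 6]] represents: uniform scaling by factor 6.
Applying it to (6, 3): [6·6 + 0·3, 0·6 + 6·3] = (36, 18).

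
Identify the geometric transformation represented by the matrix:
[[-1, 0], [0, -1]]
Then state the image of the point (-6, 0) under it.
rotation by 180° (or reflection through origin); image of (-6, 0) is (6, 0)

This matches the form [[cos θ, -sin θ], [sin θ, cos θ]] of a rotation matrix; reading off cos θ and sin θ gives the angle.
The matrix [[-1, 0], [0, -1]] represents: rotation by 180° (or reflection through origin).
Applying it to (-6, 0): [-1·-6 + 0·0, 0·-6 + -1·0] = (6, 0).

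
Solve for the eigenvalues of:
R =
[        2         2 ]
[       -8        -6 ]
λ = -2, -2

Solve det(R - λI) = 0. For a 2×2 matrix the characteristic equation is λ² - (trace)λ + det = 0.
trace(R) = a + d = 2 - 6 = -4.
det(R) = a*d - b*c = (2)*(-6) - (2)*(-8) = -12 + 16 = 4.
Characteristic equation: λ² - (-4)λ + (4) = 0.
Discriminant = (-4)² - 4*(4) = 16 - 16 = 0.
λ = (-4 ± √0) / 2 = (-4 ± 0) / 2 = -2, -2.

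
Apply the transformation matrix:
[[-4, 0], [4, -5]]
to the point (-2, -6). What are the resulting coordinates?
(8, 22)

Matrix multiplication:
[[-4, 0], [4, -5]] × [-2, -6]ᵀ
= [-4×-2 + 0×-6, 4×-2 + -5×-6]ᵀ
= [8.0000, 22.0000]ᵀ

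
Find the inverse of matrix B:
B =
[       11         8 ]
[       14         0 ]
det(B) = -112
B⁻¹ =
[        0      1/14 ]
[      1/8   -11/112 ]

For a 2×2 matrix B = [[a, b], [c, d]] with det(B) ≠ 0, B⁻¹ = (1/det(B)) * [[d, -b], [-c, a]].
det(B) = (11)*(0) - (8)*(14) = 0 - 112 = -112.
B⁻¹ = (1/-112) * [[0, -8], [-14, 11]].
Dividing each entry by -112 and reducing:
B⁻¹ =
[        0      1/14 ]
[      1/8   -11/112 ]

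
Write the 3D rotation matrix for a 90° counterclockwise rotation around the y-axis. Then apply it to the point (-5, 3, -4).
R = [[0, 0, 1], [0, 1, 0], [-1, 0, 0]]; R·(-5, 3, -4) = (-4, 3, 5)

Rotation matrix for 90° around y-axis:
cos(90°) = 0, sin(90°) = 1
R = [[0, 0, 1], [0, 1, 0], [-1, 0, 0]]
Apply to (-5, 3, -4): R·[-5, 3, -4]ᵀ = (-4, 3, 5)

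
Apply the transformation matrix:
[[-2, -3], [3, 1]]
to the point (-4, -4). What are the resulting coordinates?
(20, -16)

Matrix multiplication:
[[-2, -3], [3, 1]] × [-4, -4]ᵀ
= [-2×-4 + -3×-4, 3×-4 + 1×-4]ᵀ
= [20.0000, -16.0000]ᵀ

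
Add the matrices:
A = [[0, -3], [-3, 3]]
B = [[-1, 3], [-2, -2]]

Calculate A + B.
[[-1, 0], [-5, 1]]

Add corresponding elements:
(0)+(-1)=-1
(-3)+(3)=0
(-3)+(-2)=-5
(3)+(-2)=1
A + B = [[-1, 0], [-5, 1]]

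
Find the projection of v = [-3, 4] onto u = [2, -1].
[-4, 2]

The projection of v onto u is proj_u(v) = ((v·u) / (u·u)) · u.
v·u = (-3)*(2) + (4)*(-1) = -10.
u·u = (2)*(2) + (-1)*(-1) = 5.
coefficient = -10 / 5 = -2.
proj_u(v) = -2 · [2, -1] = [-4, 2].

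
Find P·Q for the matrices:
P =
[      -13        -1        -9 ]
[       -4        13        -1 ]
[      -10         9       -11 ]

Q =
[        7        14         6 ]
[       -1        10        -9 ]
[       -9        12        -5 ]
PQ =
[       -9      -300       -24 ]
[      -32        62      -136 ]
[       20      -182       -86 ]

Matrix multiplication: (PQ)[i][j] = sum over k of P[i][k] * Q[k][j].
  (PQ)[0][0] = (-13)*(7) + (-1)*(-1) + (-9)*(-9) = -9
  (PQ)[0][1] = (-13)*(14) + (-1)*(10) + (-9)*(12) = -300
  (PQ)[0][2] = (-13)*(6) + (-1)*(-9) + (-9)*(-5) = -24
  (PQ)[1][0] = (-4)*(7) + (13)*(-1) + (-1)*(-9) = -32
  (PQ)[1][1] = (-4)*(14) + (13)*(10) + (-1)*(12) = 62
  (PQ)[1][2] = (-4)*(6) + (13)*(-9) + (-1)*(-5) = -136
  (PQ)[2][0] = (-10)*(7) + (9)*(-1) + (-11)*(-9) = 20
  (PQ)[2][1] = (-10)*(14) + (9)*(10) + (-11)*(12) = -182
  (PQ)[2][2] = (-10)*(6) + (9)*(-9) + (-11)*(-5) = -86
PQ =
[       -9      -300       -24 ]
[      -32        62      -136 ]
[       20      -182       -86 ]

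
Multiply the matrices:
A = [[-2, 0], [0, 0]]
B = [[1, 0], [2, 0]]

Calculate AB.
[[-2, 0], [0, 0]]

Each entry (i,j) of AB = sum over k of A[i][k]*B[k][j].
(AB)[0][0] = (-2)*(1) + (0)*(2) = -2
(AB)[0][1] = (-2)*(0) + (0)*(0) = 0
(AB)[1][0] = (0)*(1) + (0)*(2) = 0
(AB)[1][1] = (0)*(0) + (0)*(0) = 0
AB = [[-2, 0], [0, 0]]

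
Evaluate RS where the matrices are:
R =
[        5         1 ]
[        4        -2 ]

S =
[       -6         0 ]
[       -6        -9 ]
RS =
[      -36        -9 ]
[      -12        18 ]

Matrix multiplication: (RS)[i][j] = sum over k of R[i][k] * S[k][j].
  (RS)[0][0] = (5)*(-6) + (1)*(-6) = -36
  (RS)[0][1] = (5)*(0) + (1)*(-9) = -9
  (RS)[1][0] = (4)*(-6) + (-2)*(-6) = -12
  (RS)[1][1] = (4)*(0) + (-2)*(-9) = 18
RS =
[      -36        -9 ]
[      -12        18 ]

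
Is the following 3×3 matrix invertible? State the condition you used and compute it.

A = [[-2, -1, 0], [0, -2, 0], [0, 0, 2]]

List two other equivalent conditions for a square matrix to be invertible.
Yes, invertible; det(A) = 8 ≠ 0. Equivalent conditions: rank(A) = 3; Ax = 0 has only the trivial solution; 0 is not an eigenvalue; the columns of A are linearly independent.

To check invertibility, compute det(A).
The given matrix is triangular, so det(A) equals the product of its diagonal entries = 8 ≠ 0.
Since det(A) ≠ 0, A is invertible.
Equivalent conditions for a square matrix A to be invertible:
- rank(A) = 3 (full rank).
- The homogeneous system Ax = 0 has only the trivial solution x = 0.
- 0 is not an eigenvalue of A.
- The columns (equivalently rows) of A are linearly independent.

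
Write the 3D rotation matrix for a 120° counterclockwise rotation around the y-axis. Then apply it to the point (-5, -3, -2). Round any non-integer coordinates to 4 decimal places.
R = [[-1/2, 0, √3/2], [0, 1, 0], [-√3/2, 0, -1/2]]; R·(-5, -3, -2) = (0.7679, -3.0000, 5.3301)

Rotation matrix for 120° around y-axis:
cos(120°) = -1/2, sin(120°) = √3/2
R = [[-1/2, 0, √3/2], [0, 1, 0], [-√3/2, 0, -1/2]]
Apply to (-5, -3, -2): R·[-5, -3, -2]ᵀ = (0.7679, -3.0000, 5.3301)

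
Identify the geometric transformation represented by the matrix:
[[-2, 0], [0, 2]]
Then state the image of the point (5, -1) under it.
non-uniform scaling by (-2, 2); image of (5, -1) is (-10, -2)

This is diagonal with distinct entries, so it scales the x-axis by -2 and the y-axis by 2.
The matrix [[-2, 0], [0, 2]] represents: non-uniform scaling by (-2, 2).
Applying it to (5, -1): [-2·5 + 0·-1, 0·5 + 2·-1] = (-10, -2).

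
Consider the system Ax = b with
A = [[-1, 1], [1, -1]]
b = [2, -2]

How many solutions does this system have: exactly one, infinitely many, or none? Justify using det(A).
Infinitely many solutions

det(A) = (-1)*(-1) - (1)*(1) = 0, so A is singular (column 2 is -1 times column 1).
b = [2, -2] = -2 * column 1 of A, so b lies in the column space of A.
A singular matrix whose right-hand side is in its column space gives a 1-parameter family of solutions — infinitely many.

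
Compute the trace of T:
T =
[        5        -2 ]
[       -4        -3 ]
tr(T) = 5 - 3 = 2

The trace of a square matrix is the sum of its diagonal entries.
Diagonal entries of T: T[0][0] = 5, T[1][1] = -3.
tr(T) = 5 - 3 = 2.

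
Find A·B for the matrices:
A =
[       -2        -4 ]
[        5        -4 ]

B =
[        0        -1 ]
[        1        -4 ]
AB =
[       -4        18 ]
[       -4        11 ]

Matrix multiplication: (AB)[i][j] = sum over k of A[i][k] * B[k][j].
  (AB)[0][0] = (-2)*(0) + (-4)*(1) = -4
  (AB)[0][1] = (-2)*(-1) + (-4)*(-4) = 18
  (AB)[1][0] = (5)*(0) + (-4)*(1) = -4
  (AB)[1][1] = (5)*(-1) + (-4)*(-4) = 11
AB =
[       -4        18 ]
[       -4        11 ]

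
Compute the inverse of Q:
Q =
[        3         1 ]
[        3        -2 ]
det(Q) = -9
Q⁻¹ =
[      2/9       1/9 ]
[      1/3      -1/3 ]

For a 2×2 matrix Q = [[a, b], [c, d]] with det(Q) ≠ 0, Q⁻¹ = (1/det(Q)) * [[d, -b], [-c, a]].
det(Q) = (3)*(-2) - (1)*(3) = -6 - 3 = -9.
Q⁻¹ = (1/-9) * [[-2, -1], [-3, 3]].
Dividing each entry by -9 and reducing:
Q⁻¹ =
[      2/9       1/9 ]
[      1/3      -1/3 ]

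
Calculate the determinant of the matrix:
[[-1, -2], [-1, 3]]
-5

For a 2×2 matrix [[a, b], [c, d]], det = ad - bc
det = (-1)(3) - (-2)(-1) = -3 - 2 = -5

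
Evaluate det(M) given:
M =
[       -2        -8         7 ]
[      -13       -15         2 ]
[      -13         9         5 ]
det(M) = -2310

Expand along row 0 (cofactor expansion): det(M) = a*(e*i - f*h) - b*(d*i - f*g) + c*(d*h - e*g), where the 3×3 is [[a, b, c], [d, e, f], [g, h, i]].
Minor M_00 = (-15)*(5) - (2)*(9) = -75 - 18 = -93.
Minor M_01 = (-13)*(5) - (2)*(-13) = -65 + 26 = -39.
Minor M_02 = (-13)*(9) - (-15)*(-13) = -117 - 195 = -312.
det(M) = (-2)*(-93) - (-8)*(-39) + (7)*(-312) = 186 - 312 - 2184 = -2310.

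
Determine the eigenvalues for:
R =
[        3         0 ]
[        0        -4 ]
λ = -4, 3

Solve det(R - λI) = 0. For a 2×2 matrix the characteristic equation is λ² - (trace)λ + det = 0.
trace(R) = a + d = 3 - 4 = -1.
det(R) = a*d - b*c = (3)*(-4) - (0)*(0) = -12 - 0 = -12.
Characteristic equation: λ² - (-1)λ + (-12) = 0.
Discriminant = (-1)² - 4*(-12) = 1 + 48 = 49.
λ = (-1 ± √49) / 2 = (-1 ± 7) / 2 = -4, 3.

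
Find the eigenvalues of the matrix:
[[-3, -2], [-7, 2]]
λ = -5 and λ = 4

Characteristic equation: det(A - λI) = 0
λ² - (trace)λ + (det) = 0
λ² - (-1)λ + (-20) = 0
λ² + 1λ - 20 = 0
Solving: λ = -5, 4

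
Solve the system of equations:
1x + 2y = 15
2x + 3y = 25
x = 5, y = 5

Use elimination (row reduction):
Equation 1: 1x + 2y = 15.
Equation 2: 2x + 3y = 25.
Multiply Eq1 by 2 and Eq2 by 1: 2x + 4y = 30;  2x + 3y = 25.
Subtract: (-1)y = -5, so y = 5.
Back-substitute into Eq1: 1x + 2*(5) = 15, so x = 5.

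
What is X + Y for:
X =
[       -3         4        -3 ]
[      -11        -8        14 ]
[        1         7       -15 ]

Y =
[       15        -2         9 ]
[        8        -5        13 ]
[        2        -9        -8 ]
X + Y =
[       12         2         6 ]
[       -3       -13        27 ]
[        3        -2       -23 ]

Matrix addition is elementwise: (X+Y)[i][j] = X[i][j] + Y[i][j].
  (X+Y)[0][0] = (-3) + (15) = 12
  (X+Y)[0][1] = (4) + (-2) = 2
  (X+Y)[0][2] = (-3) + (9) = 6
  (X+Y)[1][0] = (-11) + (8) = -3
  (X+Y)[1][1] = (-8) + (-5) = -13
  (X+Y)[1][2] = (14) + (13) = 27
  (X+Y)[2][0] = (1) + (2) = 3
  (X+Y)[2][1] = (7) + (-9) = -2
  (X+Y)[2][2] = (-15) + (-8) = -23
X + Y =
[       12         2         6 ]
[       -3       -13        27 ]
[        3        -2       -23 ]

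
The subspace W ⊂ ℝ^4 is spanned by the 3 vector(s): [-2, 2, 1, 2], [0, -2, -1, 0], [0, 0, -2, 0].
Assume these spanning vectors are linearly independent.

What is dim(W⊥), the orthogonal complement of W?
dim(W⊥) = 1

For any subspace W of ℝ^n, dim(W) + dim(W⊥) = n (the whole-space dimension).
Here the given 3 vectors are linearly independent, so dim(W) = 3.
Thus dim(W⊥) = n - dim(W) = 4 - 3 = 1.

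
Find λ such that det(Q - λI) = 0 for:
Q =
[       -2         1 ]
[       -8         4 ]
λ = 0, 2

Solve det(Q - λI) = 0. For a 2×2 matrix the characteristic equation is λ² - (trace)λ + det = 0.
trace(Q) = a + d = -2 + 4 = 2.
det(Q) = a*d - b*c = (-2)*(4) - (1)*(-8) = -8 + 8 = 0.
Characteristic equation: λ² - (2)λ + (0) = 0.
Discriminant = (2)² - 4*(0) = 4 - 0 = 4.
λ = (2 ± √4) / 2 = (2 ± 2) / 2 = 0, 2.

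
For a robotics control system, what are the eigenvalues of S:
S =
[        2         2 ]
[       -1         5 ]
λ = 3, 4

Solve det(S - λI) = 0. For a 2×2 matrix the characteristic equation is λ² - (trace)λ + det = 0.
trace(S) = a + d = 2 + 5 = 7.
det(S) = a*d - b*c = (2)*(5) - (2)*(-1) = 10 + 2 = 12.
Characteristic equation: λ² - (7)λ + (12) = 0.
Discriminant = (7)² - 4*(12) = 49 - 48 = 1.
λ = (7 ± √1) / 2 = (7 ± 1) / 2 = 3, 4.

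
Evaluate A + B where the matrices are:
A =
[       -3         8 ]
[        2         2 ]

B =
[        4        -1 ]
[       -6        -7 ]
A + B =
[        1         7 ]
[       -4        -5 ]

Matrix addition is elementwise: (A+B)[i][j] = A[i][j] + B[i][j].
  (A+B)[0][0] = (-3) + (4) = 1
  (A+B)[0][1] = (8) + (-1) = 7
  (A+B)[1][0] = (2) + (-6) = -4
  (A+B)[1][1] = (2) + (-7) = -5
A + B =
[        1         7 ]
[       -4        -5 ]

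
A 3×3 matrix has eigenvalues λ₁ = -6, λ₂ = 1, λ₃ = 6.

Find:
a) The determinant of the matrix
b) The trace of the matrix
det = -36, trace = 1

Two standard eigenvalue identities:
- det(A) equals the product of the eigenvalues (counted with multiplicity).
- trace(A) equals the sum of the eigenvalues.
det(A) = (-6)*(1)*(6) = -36.
trace(A) = -6 + 1 + 6 = 1.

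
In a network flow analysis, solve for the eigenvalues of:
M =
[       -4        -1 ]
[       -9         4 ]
λ = -5, 5

Solve det(M - λI) = 0. For a 2×2 matrix the characteristic equation is λ² - (trace)λ + det = 0.
trace(M) = a + d = -4 + 4 = 0.
det(M) = a*d - b*c = (-4)*(4) - (-1)*(-9) = -16 - 9 = -25.
Characteristic equation: λ² - (0)λ + (-25) = 0.
Discriminant = (0)² - 4*(-25) = 0 + 100 = 100.
λ = (0 ± √100) / 2 = (0 ± 10) / 2 = -5, 5.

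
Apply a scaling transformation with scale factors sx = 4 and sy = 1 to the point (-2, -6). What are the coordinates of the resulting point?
(-8, -6)

Scaling matrix:
[[4, 0], [0, 1]]
Result: (-2 × 4, -6 × 1) = (-8, -6)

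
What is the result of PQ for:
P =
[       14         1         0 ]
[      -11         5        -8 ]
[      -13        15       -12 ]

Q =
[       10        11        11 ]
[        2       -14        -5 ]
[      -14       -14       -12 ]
PQ =
[      142       140       149 ]
[       12       -79       -50 ]
[       68      -185       -74 ]

Matrix multiplication: (PQ)[i][j] = sum over k of P[i][k] * Q[k][j].
  (PQ)[0][0] = (14)*(10) + (1)*(2) + (0)*(-14) = 142
  (PQ)[0][1] = (14)*(11) + (1)*(-14) + (0)*(-14) = 140
  (PQ)[0][2] = (14)*(11) + (1)*(-5) + (0)*(-12) = 149
  (PQ)[1][0] = (-11)*(10) + (5)*(2) + (-8)*(-14) = 12
  (PQ)[1][1] = (-11)*(11) + (5)*(-14) + (-8)*(-14) = -79
  (PQ)[1][2] = (-11)*(11) + (5)*(-5) + (-8)*(-12) = -50
  (PQ)[2][0] = (-13)*(10) + (15)*(2) + (-12)*(-14) = 68
  (PQ)[2][1] = (-13)*(11) + (15)*(-14) + (-12)*(-14) = -185
  (PQ)[2][2] = (-13)*(11) + (15)*(-5) + (-12)*(-12) = -74
PQ =
[      142       140       149 ]
[       12       -79       -50 ]
[       68      -185       -74 ]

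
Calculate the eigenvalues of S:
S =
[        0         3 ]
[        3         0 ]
λ = -3, 3

Solve det(S - λI) = 0. For a 2×2 matrix the characteristic equation is λ² - (trace)λ + det = 0.
trace(S) = a + d = 0 + 0 = 0.
det(S) = a*d - b*c = (0)*(0) - (3)*(3) = 0 - 9 = -9.
Characteristic equation: λ² - (0)λ + (-9) = 0.
Discriminant = (0)² - 4*(-9) = 0 + 36 = 36.
λ = (0 ± √36) / 2 = (0 ± 6) / 2 = -3, 3.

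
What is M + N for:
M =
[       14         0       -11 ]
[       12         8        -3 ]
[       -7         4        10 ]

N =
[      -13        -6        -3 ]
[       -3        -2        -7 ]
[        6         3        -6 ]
M + N =
[        1        -6       -14 ]
[        9         6       -10 ]
[       -1         7         4 ]

Matrix addition is elementwise: (M+N)[i][j] = M[i][j] + N[i][j].
  (M+N)[0][0] = (14) + (-13) = 1
  (M+N)[0][1] = (0) + (-6) = -6
  (M+N)[0][2] = (-11) + (-3) = -14
  (M+N)[1][0] = (12) + (-3) = 9
  (M+N)[1][1] = (8) + (-2) = 6
  (M+N)[1][2] = (-3) + (-7) = -10
  (M+N)[2][0] = (-7) + (6) = -1
  (M+N)[2][1] = (4) + (3) = 7
  (M+N)[2][2] = (10) + (-6) = 4
M + N =
[        1        -6       -14 ]
[        9         6       -10 ]
[       -1         7         4 ]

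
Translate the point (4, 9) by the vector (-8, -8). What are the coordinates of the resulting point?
(-4, 1)

Translation by (-8, -8):
x' = 4 + -8 = -4
y' = 9 + -8 = 1
Homogeneous matrix: [[1, 0, -8], [0, 1, -8], [0, 0, 1]]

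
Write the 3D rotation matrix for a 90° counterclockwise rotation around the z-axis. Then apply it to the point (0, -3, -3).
R = [[0, -1, 0], [1, 0, 0], [0, 0, 1]]; R·(0, -3, -3) = (3, 0, -3)

Rotation matrix for 90° around z-axis:
cos(90°) = 0, sin(90°) = 1
R = [[0, -1, 0], [1, 0, 0], [0, 0, 1]]
Apply to (0, -3, -3): R·[0, -3, -3]ᵀ = (3, 0, -3)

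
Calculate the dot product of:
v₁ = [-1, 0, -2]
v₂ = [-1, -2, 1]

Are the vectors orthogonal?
-1, No

The dot product is the sum of products of corresponding components.
v₁·v₂ = (-1)*(-1) + (0)*(-2) + (-2)*(1) = 1 + 0 - 2 = -1.
Two vectors are orthogonal iff their dot product is 0; here the dot product is -1, so the vectors are not orthogonal.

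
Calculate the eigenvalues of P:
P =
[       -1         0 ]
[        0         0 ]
λ = -1, 0

Solve det(P - λI) = 0. For a 2×2 matrix the characteristic equation is λ² - (trace)λ + det = 0.
trace(P) = a + d = -1 + 0 = -1.
det(P) = a*d - b*c = (-1)*(0) - (0)*(0) = 0 - 0 = 0.
Characteristic equation: λ² - (-1)λ + (0) = 0.
Discriminant = (-1)² - 4*(0) = 1 - 0 = 1.
λ = (-1 ± √1) / 2 = (-1 ± 1) / 2 = -1, 0.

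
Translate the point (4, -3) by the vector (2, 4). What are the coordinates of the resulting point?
(6, 1)

Translation by (2, 4):
x' = 4 + 2 = 6
y' = -3 + 4 = 1
Homogeneous matrix: [[1, 0, 2], [0, 1, 4], [0, 0, 1]]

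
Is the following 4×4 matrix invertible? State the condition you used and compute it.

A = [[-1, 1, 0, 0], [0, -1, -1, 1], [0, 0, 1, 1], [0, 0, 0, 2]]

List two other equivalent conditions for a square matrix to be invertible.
Yes, invertible; det(A) = 2 ≠ 0. Equivalent conditions: rank(A) = 4; Ax = 0 has only the trivial solution; 0 is not an eigenvalue; the columns of A are linearly independent.

To check invertibility, compute det(A).
The given matrix is triangular, so det(A) equals the product of its diagonal entries = 2 ≠ 0.
Since det(A) ≠ 0, A is invertible.
Equivalent conditions for a square matrix A to be invertible:
- rank(A) = 4 (full rank).
- The homogeneous system Ax = 0 has only the trivial solution x = 0.
- 0 is not an eigenvalue of A.
- The columns (equivalently rows) of A are linearly independent.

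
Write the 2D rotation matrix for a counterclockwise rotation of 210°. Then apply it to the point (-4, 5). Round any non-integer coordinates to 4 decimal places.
R = [[-√3/2, 1/2], [-1/2, -√3/2]]; R·(-4, 5) = (5.9641, -2.3301)

Rotation matrix formula: R(θ) = [[cos θ, -sin θ], [sin θ, cos θ]]
For θ = 210°:
cos(210°) = -√3/2
sin(210°) = -1/2
R = [[-√3/2, 1/2], [-1/2, -√3/2]]
Apply to (-4, 5): [-√3/2·-4 + (1/2)·5, -1/2·-4 + -√3/2·5] = (5.9641, -2.3301)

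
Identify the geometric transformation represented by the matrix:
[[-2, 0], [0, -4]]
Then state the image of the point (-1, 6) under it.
non-uniform scaling by (-2, -4); image of (-1, 6) is (2, -24)

This is diagonal with distinct entries, so it scales the x-axis by -2 and the y-axis by -4.
The matrix [[-2, 0], [0, -4]] represents: non-uniform scaling by (-2, -4).
Applying it to (-1, 6): [-2·-1 + 0·6, 0·-1 + -4·6] = (2, -24).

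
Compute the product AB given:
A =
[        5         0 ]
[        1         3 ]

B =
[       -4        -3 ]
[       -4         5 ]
AB =
[      -20       -15 ]
[      -16        12 ]

Matrix multiplication: (AB)[i][j] = sum over k of A[i][k] * B[k][j].
  (AB)[0][0] = (5)*(-4) + (0)*(-4) = -20
  (AB)[0][1] = (5)*(-3) + (0)*(5) = -15
  (AB)[1][0] = (1)*(-4) + (3)*(-4) = -16
  (AB)[1][1] = (1)*(-3) + (3)*(5) = 12
AB =
[      -20       -15 ]
[      -16        12 ]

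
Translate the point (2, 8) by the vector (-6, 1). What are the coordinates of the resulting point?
(-4, 9)

Translation by (-6, 1):
x' = 2 + -6 = -4
y' = 8 + 1 = 9
Homogeneous matrix: [[1, 0, -6], [0, 1, 1], [0, 0, 1]]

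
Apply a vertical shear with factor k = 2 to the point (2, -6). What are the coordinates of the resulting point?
(2, -2)

Shear matrix for vertical shear with factor k = 2:
[[1, 0], [2, 1]]
Result: (2, -6) → (2, -2)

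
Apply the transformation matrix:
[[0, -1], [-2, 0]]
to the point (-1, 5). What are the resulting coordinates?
(-5, 2)

Matrix multiplication:
[[0, -1], [-2, 0]] × [-1, 5]ᵀ
= [0×-1 + -1×5, -2×-1 + 0×5]ᵀ
= [-5.0000, 2.0000]ᵀ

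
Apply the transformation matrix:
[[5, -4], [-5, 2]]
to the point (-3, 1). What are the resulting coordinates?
(-19, 17)

Matrix multiplication:
[[5, -4], [-5, 2]] × [-3, 1]ᵀ
= [5×-3 + -4×1, -5×-3 + 2×1]ᵀ
= [-19.0000, 17.0000]ᵀ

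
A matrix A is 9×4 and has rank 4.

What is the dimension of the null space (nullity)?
0

The rank-nullity theorem for an m×n matrix states:
rank(A) + nullity(A) = n (the number of columns).
Here n = 4 and rank(A) = 4, so nullity(A) = 4 - 4 = 0.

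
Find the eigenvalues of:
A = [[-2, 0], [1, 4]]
λ = -2, 4

Solve det(A - λI) = 0. For a 2×2 matrix this is λ² - (trace)λ + det = 0.
trace(A) = -2 + 4 = 2.
det(A) = (-2)*(4) - (0)*(1) = -8 - 0 = -8.
Characteristic equation: λ² - (2)λ + (-8) = 0.
Discriminant: (2)² - 4*(-8) = 4 + 32 = 36.
Roots: λ = (2 ± √36) / 2 = -2, 4.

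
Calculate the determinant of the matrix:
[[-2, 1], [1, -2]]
3

For a 2×2 matrix [[a, b], [c, d]], det = ad - bc
det = (-2)(-2) - (1)(1) = 4 - 1 = 3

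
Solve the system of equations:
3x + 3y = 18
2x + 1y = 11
x = 5, y = 1

Use elimination (row reduction):
Equation 1: 3x + 3y = 18.
Equation 2: 2x + 1y = 11.
Multiply Eq1 by 2 and Eq2 by 3: 6x + 6y = 36;  6x + 3y = 33.
Subtract: (-3)y = -3, so y = 1.
Back-substitute into Eq1: 3x + 3*(1) = 18, so x = 5.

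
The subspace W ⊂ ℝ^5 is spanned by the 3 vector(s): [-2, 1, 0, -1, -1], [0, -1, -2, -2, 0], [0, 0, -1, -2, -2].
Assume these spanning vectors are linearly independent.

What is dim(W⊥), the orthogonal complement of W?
dim(W⊥) = 2

For any subspace W of ℝ^n, dim(W) + dim(W⊥) = n (the whole-space dimension).
Here the given 3 vectors are linearly independent, so dim(W) = 3.
Thus dim(W⊥) = n - dim(W) = 5 - 3 = 2.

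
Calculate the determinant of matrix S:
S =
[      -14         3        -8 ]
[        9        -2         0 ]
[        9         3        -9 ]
det(S) = -369

Expand along row 0 (cofactor expansion): det(S) = a*(e*i - f*h) - b*(d*i - f*g) + c*(d*h - e*g), where the 3×3 is [[a, b, c], [d, e, f], [g, h, i]].
Minor M_00 = (-2)*(-9) - (0)*(3) = 18 - 0 = 18.
Minor M_01 = (9)*(-9) - (0)*(9) = -81 - 0 = -81.
Minor M_02 = (9)*(3) - (-2)*(9) = 27 + 18 = 45.
det(S) = (-14)*(18) - (3)*(-81) + (-8)*(45) = -252 + 243 - 360 = -369.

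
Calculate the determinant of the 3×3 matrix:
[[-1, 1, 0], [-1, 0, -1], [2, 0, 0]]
-2

Expansion along first row:
det = -1·det([[0,-1],[0,0]]) - 1·det([[-1,-1],[2,0]]) + 0·det([[-1,0],[2,0]])
    = -1·(0·0 - -1·0) - 1·(-1·0 - -1·2) + 0·(-1·0 - 0·2)
    = -1·0 - 1·2 + 0·0
    = 0 + -2 + 0 = -2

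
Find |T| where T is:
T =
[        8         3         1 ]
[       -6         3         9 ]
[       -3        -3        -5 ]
det(T) = -48

Expand along row 0 (cofactor expansion): det(T) = a*(e*i - f*h) - b*(d*i - f*g) + c*(d*h - e*g), where the 3×3 is [[a, b, c], [d, e, f], [g, h, i]].
Minor M_00 = (3)*(-5) - (9)*(-3) = -15 + 27 = 12.
Minor M_01 = (-6)*(-5) - (9)*(-3) = 30 + 27 = 57.
Minor M_02 = (-6)*(-3) - (3)*(-3) = 18 + 9 = 27.
det(T) = (8)*(12) - (3)*(57) + (1)*(27) = 96 - 171 + 27 = -48.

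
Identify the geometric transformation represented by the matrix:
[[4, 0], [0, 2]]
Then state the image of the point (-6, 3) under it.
non-uniform scaling by (4, 2); image of (-6, 3) is (-24, 6)

This is diagonal with distinct entries, so it scales the x-axis by 4 and the y-axis by 2.
The matrix [[4, 0], [0, 2]] represents: non-uniform scaling by (4, 2).
Applying it to (-6, 3): [4·-6 + 0·3, 0·-6 + 2·3] = (-24, 6).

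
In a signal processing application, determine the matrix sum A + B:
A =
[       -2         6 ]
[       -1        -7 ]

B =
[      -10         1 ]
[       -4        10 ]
A + B =
[      -12         7 ]
[       -5         3 ]

Matrix addition is elementwise: (A+B)[i][j] = A[i][j] + B[i][j].
  (A+B)[0][0] = (-2) + (-10) = -12
  (A+B)[0][1] = (6) + (1) = 7
  (A+B)[1][0] = (-1) + (-4) = -5
  (A+B)[1][1] = (-7) + (10) = 3
A + B =
[      -12         7 ]
[       -5         3 ]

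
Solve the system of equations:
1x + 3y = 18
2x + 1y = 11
x = 3, y = 5

Use elimination (row reduction):
Equation 1: 1x + 3y = 18.
Equation 2: 2x + 1y = 11.
Multiply Eq1 by 2 and Eq2 by 1: 2x + 6y = 36;  2x + 1y = 11.
Subtract: (-5)y = -25, so y = 5.
Back-substitute into Eq1: 1x + 3*(5) = 18, so x = 3.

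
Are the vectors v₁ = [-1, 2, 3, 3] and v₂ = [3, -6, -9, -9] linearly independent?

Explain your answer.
No, linearly dependent (v₂ = -3·v₁)

Check whether there is a scalar k with v₂ = k·v₁.
Comparing components, k = -3 satisfies -3·[-1, 2, 3, 3] = [3, -6, -9, -9].
Since v₂ is a scalar multiple of v₁, the two vectors are linearly dependent.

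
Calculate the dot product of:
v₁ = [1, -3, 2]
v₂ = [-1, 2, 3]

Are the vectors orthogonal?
-1, No

The dot product is the sum of products of corresponding components.
v₁·v₂ = (1)*(-1) + (-3)*(2) + (2)*(3) = -1 - 6 + 6 = -1.
Two vectors are orthogonal iff their dot product is 0; here the dot product is -1, so the vectors are not orthogonal.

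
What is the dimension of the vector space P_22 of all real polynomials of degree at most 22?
Dimension = 23

A polynomial of degree at most 22 can be written as a₀ + a₁x + a₂x² + … + a_22x^22, with 23 free coefficients a₀, …, a_22.
The set {1, x, x², …, x^22} is a basis: it spans P_22 (every such polynomial is a linear combination of these) and is linearly independent (a polynomial is zero iff all its coefficients are zero).
Therefore dim(P_22) = 22 + 1 = 23.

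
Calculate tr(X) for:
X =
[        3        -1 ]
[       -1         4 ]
tr(X) = 3 + 4 = 7

The trace of a square matrix is the sum of its diagonal entries.
Diagonal entries of X: X[0][0] = 3, X[1][1] = 4.
tr(X) = 3 + 4 = 7.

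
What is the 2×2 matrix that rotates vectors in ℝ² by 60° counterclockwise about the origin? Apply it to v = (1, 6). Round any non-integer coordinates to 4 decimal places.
R = [[1/2, -√3/2], [√3/2, 1/2]]; R·v = (-4.6962, 3.8660)

A counterclockwise rotation by angle θ in ℝ² has matrix R(θ) = [[cos θ, -sin θ], [sin θ, cos θ]].
For θ = 60°: cos θ = 1/2, sin θ = √3/2.
R(60°) = [[1/2, -√3/2], [√3/2, 1/2]].
R·v = [1/2·1 + (-√3/2)·6, √3/2·1 + 1/2·6] = (-4.6962, 3.8660).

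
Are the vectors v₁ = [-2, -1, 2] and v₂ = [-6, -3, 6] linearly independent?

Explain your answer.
No, linearly dependent (v₂ = 3·v₁)

Check whether there is a scalar k with v₂ = k·v₁.
Comparing components, k = 3 satisfies 3·[-2, -1, 2] = [-6, -3, 6].
Since v₂ is a scalar multiple of v₁, the two vectors are linearly dependent.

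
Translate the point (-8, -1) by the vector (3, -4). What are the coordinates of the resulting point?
(-5, -5)

Translation by (3, -4):
x' = -8 + 3 = -5
y' = -1 + -4 = -5
Homogeneous matrix: [[1, 0, 3], [0, 1, -4], [0, 0, 1]]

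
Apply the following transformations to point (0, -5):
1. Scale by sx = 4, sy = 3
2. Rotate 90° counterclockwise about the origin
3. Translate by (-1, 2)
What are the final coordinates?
(14, 2)

Step 1: Scale → (0, -15)
Step 2: Rotate 90° → (15, 0)
Step 3: Translate → (14, 2)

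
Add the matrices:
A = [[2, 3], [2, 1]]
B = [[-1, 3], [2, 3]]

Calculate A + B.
[[1, 6], [4, 4]]

Add corresponding elements:
(2)+(-1)=1
(3)+(3)=6
(2)+(2)=4
(1)+(3)=4
A + B = [[1, 6], [4, 4]]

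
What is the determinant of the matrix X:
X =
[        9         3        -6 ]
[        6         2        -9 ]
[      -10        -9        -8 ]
det(X) = -255

Expand along row 0 (cofactor expansion): det(X) = a*(e*i - f*h) - b*(d*i - f*g) + c*(d*h - e*g), where the 3×3 is [[a, b, c], [d, e, f], [g, h, i]].
Minor M_00 = (2)*(-8) - (-9)*(-9) = -16 - 81 = -97.
Minor M_01 = (6)*(-8) - (-9)*(-10) = -48 - 90 = -138.
Minor M_02 = (6)*(-9) - (2)*(-10) = -54 + 20 = -34.
det(X) = (9)*(-97) - (3)*(-138) + (-6)*(-34) = -873 + 414 + 204 = -255.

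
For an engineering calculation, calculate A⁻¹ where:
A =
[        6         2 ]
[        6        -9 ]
det(A) = -66
A⁻¹ =
[     3/22      1/33 ]
[     1/11     -1/11 ]

For a 2×2 matrix A = [[a, b], [c, d]] with det(A) ≠ 0, A⁻¹ = (1/det(A)) * [[d, -b], [-c, a]].
det(A) = (6)*(-9) - (2)*(6) = -54 - 12 = -66.
A⁻¹ = (1/-66) * [[-9, -2], [-6, 6]].
Dividing each entry by -66 and reducing:
A⁻¹ =
[     3/22      1/33 ]
[     1/11     -1/11 ]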